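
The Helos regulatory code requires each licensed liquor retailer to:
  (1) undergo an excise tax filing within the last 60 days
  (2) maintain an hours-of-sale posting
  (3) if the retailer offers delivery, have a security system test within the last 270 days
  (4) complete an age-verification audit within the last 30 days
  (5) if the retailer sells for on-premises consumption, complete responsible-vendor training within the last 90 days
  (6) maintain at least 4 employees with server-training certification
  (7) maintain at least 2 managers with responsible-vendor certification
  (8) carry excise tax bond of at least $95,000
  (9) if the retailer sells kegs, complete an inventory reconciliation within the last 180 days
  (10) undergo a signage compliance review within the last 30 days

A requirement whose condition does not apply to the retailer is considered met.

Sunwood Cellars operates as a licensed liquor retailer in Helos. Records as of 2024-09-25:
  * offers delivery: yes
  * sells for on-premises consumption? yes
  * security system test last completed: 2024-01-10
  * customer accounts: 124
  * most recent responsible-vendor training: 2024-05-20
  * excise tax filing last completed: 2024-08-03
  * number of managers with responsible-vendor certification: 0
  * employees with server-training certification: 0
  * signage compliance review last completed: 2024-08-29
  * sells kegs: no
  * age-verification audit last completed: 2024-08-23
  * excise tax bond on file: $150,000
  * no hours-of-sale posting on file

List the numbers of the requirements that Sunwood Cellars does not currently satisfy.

1. excise tax filing 53 days ago vs limit 60 → met
2. hours-of-sale posting absent → not met
3. condition 'offers delivery' holds; security system test 259 days ago vs limit 270 → met
4. age-verification audit 33 days ago vs limit 30 → not met
5. condition 'sells for on-premises consumption' holds; responsible-vendor training 128 days ago vs limit 90 → not met
6. employees with server-training certification 0 < 4 → not met
7. managers with responsible-vendor certification 0 < 2 → not met
8. excise tax bond $150,000 ≥ $95,000 → met
9. condition 'sells kegs' does not hold → requirement n/a → met
10. signage compliance review 27 days ago vs limit 30 → met
Not met: 2, 4, 5, 6, 7

2, 4, 5, 6, 7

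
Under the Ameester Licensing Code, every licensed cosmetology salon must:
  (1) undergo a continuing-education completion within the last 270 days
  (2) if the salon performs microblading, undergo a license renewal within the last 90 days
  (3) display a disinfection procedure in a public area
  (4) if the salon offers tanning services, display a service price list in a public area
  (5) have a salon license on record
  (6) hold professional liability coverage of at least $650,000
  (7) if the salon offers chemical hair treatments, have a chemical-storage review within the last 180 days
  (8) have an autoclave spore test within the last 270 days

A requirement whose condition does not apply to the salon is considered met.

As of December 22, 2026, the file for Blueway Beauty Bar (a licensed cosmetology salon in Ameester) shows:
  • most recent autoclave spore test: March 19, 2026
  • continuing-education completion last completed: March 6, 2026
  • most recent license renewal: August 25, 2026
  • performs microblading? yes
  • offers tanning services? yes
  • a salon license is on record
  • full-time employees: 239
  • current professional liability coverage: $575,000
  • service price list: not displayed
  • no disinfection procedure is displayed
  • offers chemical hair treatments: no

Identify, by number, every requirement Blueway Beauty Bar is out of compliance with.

1, 2, 3, 4, 6, 8

1. continuing-education completion 291 days ago vs limit 270 → not met
2. condition 'performs microblading' holds; license renewal 119 days ago vs limit 90 → not met
3. disinfection procedure absent → not met
4. condition 'offers tanning services' holds; service price list absent → not met
5. salon license present → met
6. professional liability coverage $575,000 < $650,000 → not met
7. condition 'offers chemical hair treatments' does not hold → requirement n/a → met
8. autoclave spore test 278 days ago vs limit 270 → not met
Not met: 1, 2, 3, 4, 6, 8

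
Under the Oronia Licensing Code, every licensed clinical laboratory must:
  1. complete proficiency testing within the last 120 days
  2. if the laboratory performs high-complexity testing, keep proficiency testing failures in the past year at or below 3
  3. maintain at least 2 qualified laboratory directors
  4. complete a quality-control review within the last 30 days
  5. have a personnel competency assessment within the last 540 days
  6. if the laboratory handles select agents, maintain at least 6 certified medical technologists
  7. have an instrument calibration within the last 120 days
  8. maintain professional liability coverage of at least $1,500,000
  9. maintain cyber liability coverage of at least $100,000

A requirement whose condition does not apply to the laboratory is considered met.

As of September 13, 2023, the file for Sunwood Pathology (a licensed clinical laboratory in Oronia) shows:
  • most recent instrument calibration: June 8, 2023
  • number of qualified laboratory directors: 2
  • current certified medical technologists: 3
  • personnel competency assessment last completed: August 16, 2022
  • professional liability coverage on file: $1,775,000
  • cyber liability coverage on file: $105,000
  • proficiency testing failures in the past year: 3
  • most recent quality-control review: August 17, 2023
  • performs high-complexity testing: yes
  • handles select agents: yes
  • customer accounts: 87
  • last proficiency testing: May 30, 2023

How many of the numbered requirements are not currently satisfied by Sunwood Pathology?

1. proficiency testing 106 days ago vs limit 120 → met
2. condition 'performs high-complexity testing' holds; proficiency testing failures in the past year 3 ≤ 3 → met
3. qualified laboratory directors 2 ≥ 2 → met
4. quality-control review 27 days ago vs limit 30 → met
5. personnel competency assessment 393 days ago vs limit 540 → met
6. condition 'handles select agents' holds; certified medical technologists 3 < 6 → not met
7. instrument calibration 97 days ago vs limit 120 → met
8. professional liability coverage $1,775,000 ≥ $1,500,000 → met
9. cyber liability coverage $105,000 ≥ $100,000 → met
Not met: 1 of 9

1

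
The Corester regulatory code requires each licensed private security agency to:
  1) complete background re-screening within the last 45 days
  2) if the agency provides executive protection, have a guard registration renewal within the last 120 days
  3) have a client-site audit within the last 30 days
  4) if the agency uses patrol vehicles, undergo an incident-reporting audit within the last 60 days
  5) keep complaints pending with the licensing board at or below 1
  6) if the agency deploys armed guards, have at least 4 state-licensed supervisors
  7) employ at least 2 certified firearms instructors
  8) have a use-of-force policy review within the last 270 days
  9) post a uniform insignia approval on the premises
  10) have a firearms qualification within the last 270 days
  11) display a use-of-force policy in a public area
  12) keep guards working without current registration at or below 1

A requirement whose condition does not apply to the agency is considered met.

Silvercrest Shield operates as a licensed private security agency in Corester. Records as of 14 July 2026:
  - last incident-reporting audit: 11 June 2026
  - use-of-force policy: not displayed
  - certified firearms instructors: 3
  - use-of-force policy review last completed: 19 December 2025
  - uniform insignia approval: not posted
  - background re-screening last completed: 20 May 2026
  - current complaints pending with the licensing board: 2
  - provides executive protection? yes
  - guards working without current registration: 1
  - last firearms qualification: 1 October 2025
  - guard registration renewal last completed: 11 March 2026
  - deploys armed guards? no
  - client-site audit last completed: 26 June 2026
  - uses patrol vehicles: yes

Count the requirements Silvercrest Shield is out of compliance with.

6

1. background re-screening 55 days ago vs limit 45 → not met
2. condition 'provides executive protection' holds; guard registration renewal 125 days ago vs limit 120 → not met
3. client-site audit 18 days ago vs limit 30 → met
4. condition 'uses patrol vehicles' holds; incident-reporting audit 33 days ago vs limit 60 → met
5. complaints pending with the licensing board 2 > 1 → not met
6. condition 'deploys armed guards' does not hold → requirement n/a → met
7. certified firearms instructors 3 ≥ 2 → met
8. use-of-force policy review 207 days ago vs limit 270 → met
9. uniform insignia approval absent → not met
10. firearms qualification 286 days ago vs limit 270 → not met
11. use-of-force policy absent → not met
12. guards working without current registration 1 ≤ 1 → met
Not met: 6 of 12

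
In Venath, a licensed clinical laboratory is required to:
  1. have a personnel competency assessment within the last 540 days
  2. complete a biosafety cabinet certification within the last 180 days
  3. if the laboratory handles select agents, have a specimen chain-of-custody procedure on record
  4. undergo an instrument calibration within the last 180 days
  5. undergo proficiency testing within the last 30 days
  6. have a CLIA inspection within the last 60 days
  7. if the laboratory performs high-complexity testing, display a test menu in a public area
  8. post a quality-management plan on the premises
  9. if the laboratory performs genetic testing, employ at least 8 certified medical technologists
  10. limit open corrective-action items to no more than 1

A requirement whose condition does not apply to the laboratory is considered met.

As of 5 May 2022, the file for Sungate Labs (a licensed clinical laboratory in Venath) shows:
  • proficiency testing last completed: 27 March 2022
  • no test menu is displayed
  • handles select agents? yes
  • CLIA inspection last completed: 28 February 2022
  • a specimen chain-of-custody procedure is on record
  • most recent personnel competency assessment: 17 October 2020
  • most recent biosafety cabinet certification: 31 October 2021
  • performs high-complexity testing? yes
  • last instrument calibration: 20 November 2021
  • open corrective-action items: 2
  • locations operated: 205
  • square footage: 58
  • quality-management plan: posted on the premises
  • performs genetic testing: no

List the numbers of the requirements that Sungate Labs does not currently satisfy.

1, 2, 5, 6, 7, 10

1. personnel competency assessment 565 days ago vs limit 540 → not met
2. biosafety cabinet certification 186 days ago vs limit 180 → not met
3. condition 'handles select agents' holds; specimen chain-of-custody procedure present → met
4. instrument calibration 166 days ago vs limit 180 → met
5. proficiency testing 39 days ago vs limit 30 → not met
6. CLIA inspection 66 days ago vs limit 60 → not met
7. condition 'performs high-complexity testing' holds; test menu absent → not met
8. quality-management plan present → met
9. condition 'performs genetic testing' does not hold → requirement n/a → met
10. open corrective-action items 2 > 1 → not met
Not met: 1, 2, 5, 6, 7, 10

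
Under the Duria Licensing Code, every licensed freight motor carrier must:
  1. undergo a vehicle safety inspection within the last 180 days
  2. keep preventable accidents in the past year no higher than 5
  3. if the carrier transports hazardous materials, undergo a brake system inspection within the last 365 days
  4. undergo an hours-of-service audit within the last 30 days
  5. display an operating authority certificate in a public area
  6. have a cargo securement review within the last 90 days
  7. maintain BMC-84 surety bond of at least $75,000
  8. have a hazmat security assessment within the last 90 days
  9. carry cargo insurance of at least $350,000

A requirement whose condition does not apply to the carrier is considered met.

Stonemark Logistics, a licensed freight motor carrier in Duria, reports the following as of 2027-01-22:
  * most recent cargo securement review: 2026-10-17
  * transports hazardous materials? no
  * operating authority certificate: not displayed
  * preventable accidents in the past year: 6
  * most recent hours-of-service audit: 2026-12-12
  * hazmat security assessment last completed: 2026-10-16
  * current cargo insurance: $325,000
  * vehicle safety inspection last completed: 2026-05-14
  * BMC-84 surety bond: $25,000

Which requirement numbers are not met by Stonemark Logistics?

1. vehicle safety inspection 253 days ago vs limit 180 → not met
2. preventable accidents in the past year 6 > 5 → not met
3. condition 'transports hazardous materials' does not hold → requirement n/a → met
4. hours-of-service audit 41 days ago vs limit 30 → not met
5. operating authority certificate absent → not met
6. cargo securement review 97 days ago vs limit 90 → not met
7. BMC-84 surety bond $25,000 < $75,000 → not met
8. hazmat security assessment 98 days ago vs limit 90 → not met
9. cargo insurance $325,000 < $350,000 → not met
Not met: 1, 2, 4, 5, 6, 7, 8, 9

1, 2, 4, 5, 6, 7, 8, 9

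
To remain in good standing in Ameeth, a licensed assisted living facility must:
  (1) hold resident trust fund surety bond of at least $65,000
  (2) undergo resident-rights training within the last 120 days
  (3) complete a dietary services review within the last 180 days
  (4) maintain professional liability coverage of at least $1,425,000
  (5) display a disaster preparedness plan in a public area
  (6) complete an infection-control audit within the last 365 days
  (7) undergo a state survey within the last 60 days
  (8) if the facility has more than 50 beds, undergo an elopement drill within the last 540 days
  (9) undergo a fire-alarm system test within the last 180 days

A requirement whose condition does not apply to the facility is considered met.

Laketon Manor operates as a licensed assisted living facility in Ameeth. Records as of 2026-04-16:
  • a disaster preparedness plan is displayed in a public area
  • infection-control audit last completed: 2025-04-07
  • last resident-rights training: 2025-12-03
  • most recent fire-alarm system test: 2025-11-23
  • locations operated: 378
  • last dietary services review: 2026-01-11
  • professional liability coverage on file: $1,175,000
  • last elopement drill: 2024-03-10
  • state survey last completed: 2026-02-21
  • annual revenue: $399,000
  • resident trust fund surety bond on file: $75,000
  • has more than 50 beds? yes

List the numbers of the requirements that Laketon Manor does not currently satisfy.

2, 4, 6, 8

1. resident trust fund surety bond $75,000 ≥ $65,000 → met
2. resident-rights training 134 days ago vs limit 120 → not met
3. dietary services review 95 days ago vs limit 180 → met
4. professional liability coverage $1,175,000 < $1,425,000 → not met
5. disaster preparedness plan present → met
6. infection-control audit 374 days ago vs limit 365 → not met
7. state survey 54 days ago vs limit 60 → met
8. condition 'has more than 50 beds' holds; elopement drill 767 days ago vs limit 540 → not met
9. fire-alarm system test 144 days ago vs limit 180 → met
Not met: 2, 4, 6, 8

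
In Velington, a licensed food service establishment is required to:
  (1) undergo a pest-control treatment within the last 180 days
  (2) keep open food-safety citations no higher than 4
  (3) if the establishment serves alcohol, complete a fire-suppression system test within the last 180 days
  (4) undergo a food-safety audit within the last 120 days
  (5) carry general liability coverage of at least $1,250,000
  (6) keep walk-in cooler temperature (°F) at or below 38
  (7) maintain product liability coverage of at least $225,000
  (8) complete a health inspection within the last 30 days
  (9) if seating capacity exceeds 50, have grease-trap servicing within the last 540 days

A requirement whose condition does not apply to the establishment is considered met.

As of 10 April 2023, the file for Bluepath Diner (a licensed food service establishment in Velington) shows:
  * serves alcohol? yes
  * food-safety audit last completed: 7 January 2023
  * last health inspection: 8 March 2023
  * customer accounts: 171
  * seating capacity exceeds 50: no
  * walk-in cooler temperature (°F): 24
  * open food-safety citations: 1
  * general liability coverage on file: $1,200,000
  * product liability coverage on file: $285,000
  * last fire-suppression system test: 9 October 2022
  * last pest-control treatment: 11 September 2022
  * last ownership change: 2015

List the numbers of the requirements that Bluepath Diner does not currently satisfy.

1. pest-control treatment 211 days ago vs limit 180 → not met
2. open food-safety citations 1 ≤ 4 → met
3. condition 'serves alcohol' holds; fire-suppression system test 183 days ago vs limit 180 → not met
4. food-safety audit 93 days ago vs limit 120 → met
5. general liability coverage $1,200,000 < $1,250,000 → not met
6. walk-in cooler temperature (°F) 24 ≤ 38 → met
7. product liability coverage $285,000 ≥ $225,000 → met
8. health inspection 33 days ago vs limit 30 → not met
9. condition 'seating capacity exceeds 50' does not hold → requirement n/a → met
Not met: 1, 3, 5, 8

1, 3, 5, 8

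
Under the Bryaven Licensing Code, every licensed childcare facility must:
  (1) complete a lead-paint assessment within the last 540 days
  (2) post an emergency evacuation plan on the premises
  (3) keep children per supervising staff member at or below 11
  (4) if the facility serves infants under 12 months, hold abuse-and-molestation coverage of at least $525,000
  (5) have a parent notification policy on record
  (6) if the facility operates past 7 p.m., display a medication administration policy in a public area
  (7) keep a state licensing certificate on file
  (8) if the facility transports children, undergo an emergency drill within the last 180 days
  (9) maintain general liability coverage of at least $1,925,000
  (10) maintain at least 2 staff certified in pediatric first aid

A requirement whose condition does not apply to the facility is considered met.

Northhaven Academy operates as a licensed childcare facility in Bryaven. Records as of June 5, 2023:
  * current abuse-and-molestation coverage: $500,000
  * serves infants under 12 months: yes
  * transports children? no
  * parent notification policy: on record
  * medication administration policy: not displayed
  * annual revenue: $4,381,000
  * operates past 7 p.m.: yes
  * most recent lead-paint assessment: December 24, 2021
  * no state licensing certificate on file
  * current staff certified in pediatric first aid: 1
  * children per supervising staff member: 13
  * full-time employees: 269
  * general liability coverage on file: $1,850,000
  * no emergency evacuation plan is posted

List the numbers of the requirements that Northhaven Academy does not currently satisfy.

1. lead-paint assessment 528 days ago vs limit 540 → met
2. emergency evacuation plan absent → not met
3. children per supervising staff member 13 > 11 → not met
4. condition 'serves infants under 12 months' holds; abuse-and-molestation coverage $500,000 < $525,000 → not met
5. parent notification policy present → met
6. condition 'operates past 7 p.m.' holds; medication administration policy absent → not met
7. state licensing certificate absent → not met
8. condition 'transports children' does not hold → requirement n/a → met
9. general liability coverage $1,850,000 < $1,925,000 → not met
10. staff certified in pediatric first aid 1 < 2 → not met
Not met: 2, 3, 4, 6, 7, 9, 10

2, 3, 4, 6, 7, 9, 10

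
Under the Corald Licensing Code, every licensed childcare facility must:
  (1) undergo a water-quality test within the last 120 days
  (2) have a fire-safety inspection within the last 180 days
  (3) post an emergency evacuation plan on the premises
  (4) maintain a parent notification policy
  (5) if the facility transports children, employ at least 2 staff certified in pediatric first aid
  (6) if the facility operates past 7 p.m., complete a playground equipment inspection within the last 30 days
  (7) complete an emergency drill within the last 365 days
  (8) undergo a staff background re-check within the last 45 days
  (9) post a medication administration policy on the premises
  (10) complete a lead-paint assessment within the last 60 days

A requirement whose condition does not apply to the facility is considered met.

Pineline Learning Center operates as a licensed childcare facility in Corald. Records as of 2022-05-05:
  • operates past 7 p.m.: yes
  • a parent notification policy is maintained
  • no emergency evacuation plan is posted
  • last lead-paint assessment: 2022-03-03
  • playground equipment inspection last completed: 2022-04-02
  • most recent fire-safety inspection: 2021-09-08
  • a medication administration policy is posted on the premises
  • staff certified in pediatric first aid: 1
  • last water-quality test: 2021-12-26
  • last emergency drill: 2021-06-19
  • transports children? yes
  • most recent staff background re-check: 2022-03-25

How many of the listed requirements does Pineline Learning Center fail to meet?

1. water-quality test 130 days ago vs limit 120 → not met
2. fire-safety inspection 239 days ago vs limit 180 → not met
3. emergency evacuation plan absent → not met
4. parent notification policy present → met
5. condition 'transports children' holds; staff certified in pediatric first aid 1 < 2 → not met
6. condition 'operates past 7 p.m.' holds; playground equipment inspection 33 days ago vs limit 30 → not met
7. emergency drill 320 days ago vs limit 365 → met
8. staff background re-check 41 days ago vs limit 45 → met
9. medication administration policy present → met
10. lead-paint assessment 63 days ago vs limit 60 → not met
Not met: 6 of 10

6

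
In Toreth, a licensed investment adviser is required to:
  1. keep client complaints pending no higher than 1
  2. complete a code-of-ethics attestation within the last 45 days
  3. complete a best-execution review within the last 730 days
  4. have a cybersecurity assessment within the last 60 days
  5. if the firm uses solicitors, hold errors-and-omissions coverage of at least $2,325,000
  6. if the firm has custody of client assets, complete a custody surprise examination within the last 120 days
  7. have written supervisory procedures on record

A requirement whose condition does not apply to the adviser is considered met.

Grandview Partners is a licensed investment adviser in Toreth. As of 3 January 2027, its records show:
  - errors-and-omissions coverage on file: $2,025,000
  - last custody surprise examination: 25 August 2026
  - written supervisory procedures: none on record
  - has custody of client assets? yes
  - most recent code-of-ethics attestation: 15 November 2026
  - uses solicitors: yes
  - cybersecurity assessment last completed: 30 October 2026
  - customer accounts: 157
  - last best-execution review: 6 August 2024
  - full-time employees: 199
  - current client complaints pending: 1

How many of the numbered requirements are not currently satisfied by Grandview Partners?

6

1. client complaints pending 1 ≤ 1 → met
2. code-of-ethics attestation 49 days ago vs limit 45 → not met
3. best-execution review 880 days ago vs limit 730 → not met
4. cybersecurity assessment 65 days ago vs limit 60 → not met
5. condition 'uses solicitors' holds; errors-and-omissions coverage $2,025,000 < $2,325,000 → not met
6. condition 'has custody of client assets' holds; custody surprise examination 131 days ago vs limit 120 → not met
7. written supervisory procedures absent → not met
Not met: 6 of 7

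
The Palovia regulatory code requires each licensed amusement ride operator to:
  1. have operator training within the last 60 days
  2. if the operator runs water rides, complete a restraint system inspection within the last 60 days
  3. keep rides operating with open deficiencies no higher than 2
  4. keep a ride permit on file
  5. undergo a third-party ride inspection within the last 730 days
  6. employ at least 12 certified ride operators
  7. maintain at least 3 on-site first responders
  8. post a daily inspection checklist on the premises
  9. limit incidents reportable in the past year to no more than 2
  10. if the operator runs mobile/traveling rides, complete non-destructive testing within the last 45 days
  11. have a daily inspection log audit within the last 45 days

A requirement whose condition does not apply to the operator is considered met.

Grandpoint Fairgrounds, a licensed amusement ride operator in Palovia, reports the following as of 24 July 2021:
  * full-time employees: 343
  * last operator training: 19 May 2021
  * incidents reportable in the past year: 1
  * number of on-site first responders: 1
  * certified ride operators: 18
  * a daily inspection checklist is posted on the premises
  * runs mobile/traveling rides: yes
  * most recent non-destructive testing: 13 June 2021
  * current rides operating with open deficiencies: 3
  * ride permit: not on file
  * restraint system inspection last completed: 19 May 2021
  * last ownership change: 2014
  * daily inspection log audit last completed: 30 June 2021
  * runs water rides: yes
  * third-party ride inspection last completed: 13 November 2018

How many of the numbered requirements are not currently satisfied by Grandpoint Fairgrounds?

1. operator training 66 days ago vs limit 60 → not met
2. condition 'runs water rides' holds; restraint system inspection 66 days ago vs limit 60 → not met
3. rides operating with open deficiencies 3 > 2 → not met
4. ride permit absent → not met
5. third-party ride inspection 984 days ago vs limit 730 → not met
6. certified ride operators 18 ≥ 12 → met
7. on-site first responders 1 < 3 → not met
8. daily inspection checklist present → met
9. incidents reportable in the past year 1 ≤ 2 → met
10. condition 'runs mobile/traveling rides' holds; non-destructive testing 41 days ago vs limit 45 → met
11. daily inspection log audit 24 days ago vs limit 45 → met
Not met: 6 of 11

6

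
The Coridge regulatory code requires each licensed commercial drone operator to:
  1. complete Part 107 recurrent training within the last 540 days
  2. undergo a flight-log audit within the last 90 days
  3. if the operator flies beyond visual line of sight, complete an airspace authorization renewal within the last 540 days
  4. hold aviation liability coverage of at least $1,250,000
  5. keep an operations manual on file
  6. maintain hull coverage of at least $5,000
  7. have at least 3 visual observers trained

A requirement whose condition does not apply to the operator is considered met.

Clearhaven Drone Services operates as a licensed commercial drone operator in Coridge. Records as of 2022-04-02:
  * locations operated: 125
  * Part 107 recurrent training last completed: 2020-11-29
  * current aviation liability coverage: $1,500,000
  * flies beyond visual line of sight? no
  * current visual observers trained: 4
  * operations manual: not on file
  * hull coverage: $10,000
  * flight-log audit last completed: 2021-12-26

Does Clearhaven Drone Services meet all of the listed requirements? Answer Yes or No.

No

1. Part 107 recurrent training 489 days ago vs limit 540 → met
2. flight-log audit 97 days ago vs limit 90 → not met
3. condition 'flies beyond visual line of sight' does not hold → requirement n/a → met
4. aviation liability coverage $1,500,000 ≥ $1,250,000 → met
5. operations manual absent → not met
6. hull coverage $10,000 ≥ $5,000 → met
7. visual observers trained 4 ≥ 3 → met
Not met: 2, 5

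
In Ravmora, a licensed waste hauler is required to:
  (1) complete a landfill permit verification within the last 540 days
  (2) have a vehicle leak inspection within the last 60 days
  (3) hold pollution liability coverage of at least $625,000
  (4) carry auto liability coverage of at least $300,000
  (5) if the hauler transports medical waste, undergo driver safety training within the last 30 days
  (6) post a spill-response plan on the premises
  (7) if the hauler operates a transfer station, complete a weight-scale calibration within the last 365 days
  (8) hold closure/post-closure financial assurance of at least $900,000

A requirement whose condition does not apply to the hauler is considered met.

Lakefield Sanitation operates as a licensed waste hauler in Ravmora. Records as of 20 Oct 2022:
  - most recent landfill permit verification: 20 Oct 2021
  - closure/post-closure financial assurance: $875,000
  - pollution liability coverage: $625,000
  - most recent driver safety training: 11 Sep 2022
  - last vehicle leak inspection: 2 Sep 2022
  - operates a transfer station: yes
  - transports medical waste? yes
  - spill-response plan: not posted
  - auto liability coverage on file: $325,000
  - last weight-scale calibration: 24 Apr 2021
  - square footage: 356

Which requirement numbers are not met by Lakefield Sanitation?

1. landfill permit verification 365 days ago vs limit 540 → met
2. vehicle leak inspection 48 days ago vs limit 60 → met
3. pollution liability coverage $625,000 ≥ $625,000 → met
4. auto liability coverage $325,000 ≥ $300,000 → met
5. condition 'transports medical waste' holds; driver safety training 39 days ago vs limit 30 → not met
6. spill-response plan absent → not met
7. condition 'operates a transfer station' holds; weight-scale calibration 544 days ago vs limit 365 → not met
8. closure/post-closure financial assurance $875,000 < $900,000 → not met
Not met: 5, 6, 7, 8

5, 6, 7, 8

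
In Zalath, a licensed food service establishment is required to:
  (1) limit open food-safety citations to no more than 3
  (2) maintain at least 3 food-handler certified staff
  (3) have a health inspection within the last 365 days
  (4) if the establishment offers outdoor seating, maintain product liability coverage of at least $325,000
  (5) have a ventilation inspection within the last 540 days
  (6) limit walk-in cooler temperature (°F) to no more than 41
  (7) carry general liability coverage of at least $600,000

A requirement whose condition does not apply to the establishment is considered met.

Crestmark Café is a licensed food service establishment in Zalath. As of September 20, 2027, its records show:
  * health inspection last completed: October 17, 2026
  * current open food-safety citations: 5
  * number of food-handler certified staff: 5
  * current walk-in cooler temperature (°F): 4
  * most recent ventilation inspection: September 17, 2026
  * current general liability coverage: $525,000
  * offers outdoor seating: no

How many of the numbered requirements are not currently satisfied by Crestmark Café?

2

1. open food-safety citations 5 > 3 → not met
2. food-handler certified staff 5 ≥ 3 → met
3. health inspection 338 days ago vs limit 365 → met
4. condition 'offers outdoor seating' does not hold → requirement n/a → met
5. ventilation inspection 368 days ago vs limit 540 → met
6. walk-in cooler temperature (°F) 4 ≤ 41 → met
7. general liability coverage $525,000 < $600,000 → not met
Not met: 2 of 7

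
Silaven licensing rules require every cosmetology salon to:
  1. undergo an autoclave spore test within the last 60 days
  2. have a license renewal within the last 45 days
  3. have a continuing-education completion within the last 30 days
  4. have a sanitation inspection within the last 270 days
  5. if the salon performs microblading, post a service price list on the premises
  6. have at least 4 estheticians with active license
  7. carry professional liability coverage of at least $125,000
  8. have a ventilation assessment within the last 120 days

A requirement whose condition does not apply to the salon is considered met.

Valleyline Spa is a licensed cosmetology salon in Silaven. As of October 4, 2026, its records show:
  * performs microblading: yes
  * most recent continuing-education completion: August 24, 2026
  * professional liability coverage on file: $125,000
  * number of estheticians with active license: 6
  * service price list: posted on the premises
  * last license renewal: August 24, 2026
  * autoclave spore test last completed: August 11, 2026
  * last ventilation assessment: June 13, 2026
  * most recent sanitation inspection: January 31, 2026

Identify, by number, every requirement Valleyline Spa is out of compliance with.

1. autoclave spore test 54 days ago vs limit 60 → met
2. license renewal 41 days ago vs limit 45 → met
3. continuing-education completion 41 days ago vs limit 30 → not met
4. sanitation inspection 246 days ago vs limit 270 → met
5. condition 'performs microblading' holds; service price list present → met
6. estheticians with active license 6 ≥ 4 → met
7. professional liability coverage $125,000 ≥ $125,000 → met
8. ventilation assessment 113 days ago vs limit 120 → met
Not met: 3

3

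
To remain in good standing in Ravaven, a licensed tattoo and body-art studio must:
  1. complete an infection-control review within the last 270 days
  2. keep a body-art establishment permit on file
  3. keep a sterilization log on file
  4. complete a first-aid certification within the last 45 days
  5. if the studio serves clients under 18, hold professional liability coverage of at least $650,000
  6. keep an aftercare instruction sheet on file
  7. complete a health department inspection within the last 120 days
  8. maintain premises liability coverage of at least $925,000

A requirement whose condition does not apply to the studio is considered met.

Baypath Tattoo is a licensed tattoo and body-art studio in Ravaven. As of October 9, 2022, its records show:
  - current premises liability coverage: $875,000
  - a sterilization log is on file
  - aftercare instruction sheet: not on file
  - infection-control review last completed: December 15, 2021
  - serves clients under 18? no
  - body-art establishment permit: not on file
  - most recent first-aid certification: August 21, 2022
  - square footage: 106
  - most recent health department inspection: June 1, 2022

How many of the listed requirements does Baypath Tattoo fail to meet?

6

1. infection-control review 298 days ago vs limit 270 → not met
2. body-art establishment permit absent → not met
3. sterilization log present → met
4. first-aid certification 49 days ago vs limit 45 → not met
5. condition 'serves clients under 18' does not hold → requirement n/a → met
6. aftercare instruction sheet absent → not met
7. health department inspection 130 days ago vs limit 120 → not met
8. premises liability coverage $875,000 < $925,000 → not met
Not met: 6 of 8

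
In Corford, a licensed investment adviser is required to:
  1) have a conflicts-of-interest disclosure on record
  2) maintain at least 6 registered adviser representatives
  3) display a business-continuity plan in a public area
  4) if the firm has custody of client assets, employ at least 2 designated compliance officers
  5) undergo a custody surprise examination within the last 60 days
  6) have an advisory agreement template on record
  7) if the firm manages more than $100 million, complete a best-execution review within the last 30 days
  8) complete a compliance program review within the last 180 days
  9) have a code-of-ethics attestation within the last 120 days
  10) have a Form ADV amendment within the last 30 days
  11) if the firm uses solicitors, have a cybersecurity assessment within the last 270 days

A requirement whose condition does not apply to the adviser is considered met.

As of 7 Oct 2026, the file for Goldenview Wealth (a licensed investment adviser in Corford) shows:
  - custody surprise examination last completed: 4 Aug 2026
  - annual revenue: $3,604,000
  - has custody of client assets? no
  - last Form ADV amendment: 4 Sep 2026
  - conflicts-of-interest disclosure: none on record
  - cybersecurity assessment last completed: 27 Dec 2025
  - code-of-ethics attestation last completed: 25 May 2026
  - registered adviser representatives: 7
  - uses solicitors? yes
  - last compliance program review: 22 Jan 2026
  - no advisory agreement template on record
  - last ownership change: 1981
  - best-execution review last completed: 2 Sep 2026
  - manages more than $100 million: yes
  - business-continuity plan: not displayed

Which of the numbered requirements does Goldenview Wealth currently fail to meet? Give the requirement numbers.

1. conflicts-of-interest disclosure absent → not met
2. registered adviser representatives 7 ≥ 6 → met
3. business-continuity plan absent → not met
4. condition 'has custody of client assets' does not hold → requirement n/a → met
5. custody surprise examination 64 days ago vs limit 60 → not met
6. advisory agreement template absent → not met
7. condition 'manages more than $100 million' holds; best-execution review 35 days ago vs limit 30 → not met
8. compliance program review 258 days ago vs limit 180 → not met
9. code-of-ethics attestation 135 days ago vs limit 120 → not met
10. Form ADV amendment 33 days ago vs limit 30 → not met
11. condition 'uses solicitors' holds; cybersecurity assessment 284 days ago vs limit 270 → not met
Not met: 1, 3, 5, 6, 7, 8, 9, 10, 11

1, 3, 5, 6, 7, 8, 9, 10, 11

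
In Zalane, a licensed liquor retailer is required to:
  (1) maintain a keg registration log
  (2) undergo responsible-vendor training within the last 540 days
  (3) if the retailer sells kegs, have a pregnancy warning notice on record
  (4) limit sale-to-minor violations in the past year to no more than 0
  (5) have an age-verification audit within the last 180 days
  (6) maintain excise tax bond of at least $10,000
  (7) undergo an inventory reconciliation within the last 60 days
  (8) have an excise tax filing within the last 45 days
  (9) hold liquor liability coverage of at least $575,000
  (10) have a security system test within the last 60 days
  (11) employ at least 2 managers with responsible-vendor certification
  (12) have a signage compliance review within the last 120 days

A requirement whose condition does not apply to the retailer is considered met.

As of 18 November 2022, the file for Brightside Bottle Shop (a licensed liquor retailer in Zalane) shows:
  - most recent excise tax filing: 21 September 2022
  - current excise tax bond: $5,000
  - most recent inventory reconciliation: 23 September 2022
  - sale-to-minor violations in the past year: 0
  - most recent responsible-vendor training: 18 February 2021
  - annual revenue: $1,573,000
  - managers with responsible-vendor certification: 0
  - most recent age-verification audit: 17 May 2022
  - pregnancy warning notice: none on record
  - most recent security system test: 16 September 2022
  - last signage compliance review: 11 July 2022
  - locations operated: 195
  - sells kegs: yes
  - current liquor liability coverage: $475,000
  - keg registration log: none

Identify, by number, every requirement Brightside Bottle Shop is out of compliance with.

1, 2, 3, 5, 6, 8, 9, 10, 11, 12

1. keg registration log absent → not met
2. responsible-vendor training 638 days ago vs limit 540 → not met
3. condition 'sells kegs' holds; pregnancy warning notice absent → not met
4. sale-to-minor violations in the past year 0 ≤ 0 → met
5. age-verification audit 185 days ago vs limit 180 → not met
6. excise tax bond $5,000 < $10,000 → not met
7. inventory reconciliation 56 days ago vs limit 60 → met
8. excise tax filing 58 days ago vs limit 45 → not met
9. liquor liability coverage $475,000 < $575,000 → not met
10. security system test 63 days ago vs limit 60 → not met
11. managers with responsible-vendor certification 0 < 2 → not met
12. signage compliance review 130 days ago vs limit 120 → not met
Not met: 1, 2, 3, 5, 6, 8, 9, 10, 11, 12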